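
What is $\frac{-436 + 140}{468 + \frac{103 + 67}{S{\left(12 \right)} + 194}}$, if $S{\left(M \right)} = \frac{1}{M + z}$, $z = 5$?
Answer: $- \frac{13196}{20903} \approx -0.6313$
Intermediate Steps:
$S{\left(M \right)} = \frac{1}{5 + M}$ ($S{\left(M \right)} = \frac{1}{M + 5} = \frac{1}{5 + M}$)
$\frac{-436 + 140}{468 + \frac{103 + 67}{S{\left(12 \right)} + 194}} = \frac{-436 + 140}{468 + \frac{103 + 67}{\frac{1}{5 + 12} + 194}} = - \frac{296}{468 + \frac{170}{\frac{1}{17} + 194}} = - \frac{296}{468 + \frac{170}{\frac{3299}{17}}} = - \frac{296}{468 + 170 \cdot \frac{17}{3299}} = - \frac{296}{468 + \frac{2890}{3299}} = - \frac{296}{\frac{1546822}{3299}} = \left(-296\right) \frac{3299}{1546822} = - \frac{13196}{20903}$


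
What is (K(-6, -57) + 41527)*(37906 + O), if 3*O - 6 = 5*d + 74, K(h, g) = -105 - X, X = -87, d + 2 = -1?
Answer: 4723018547/3 ≈ 1.5743e+9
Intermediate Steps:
d = -3 (d = -2 - 1 = -3)
K(h, g) = -18 (K(h, g) = -105 - 1*(-87) = -105 + 87 = -18)
O = 65/3 (O = 2 + (5*(-3) + 74)/3 = 2 + (-15 + 74)/3 = 2 + (⅓)*59 = 2 + 59/3 = 65/3 ≈ 21.667)
(K(-6, -57) + 41527)*(37906 + O) = (-18 + 41527)*(37906 + 65/3) = 41509*(113783/3) = 4723018547/3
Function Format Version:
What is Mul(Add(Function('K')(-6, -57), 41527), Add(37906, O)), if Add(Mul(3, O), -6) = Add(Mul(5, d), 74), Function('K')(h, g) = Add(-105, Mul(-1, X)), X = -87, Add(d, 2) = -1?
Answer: Rational(4723018547, 3) ≈ 1.5743e+9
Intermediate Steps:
d = -3 (d = Add(-2, -1) = -3)
Function('K')(h, g) = -18 (Function('K')(h, g) = Add(-105, Mul(-1, -87)) = Add(-105, 87) = -18)
O = Rational(65, 3) (O = Add(2, Mul(Rational(1, 3), Add(Mul(5, -3), 74))) = Add(2, Mul(Rational(1, 3), Add(-15, 74))) = Add(2, Mul(Rational(1, 3), 59)) = Add(2, Rational(59, 3)) = Rational(65, 3) ≈ 21.667)
Mul(Add(Function('K')(-6, -57), 41527), Add(37906, O)) = Mul(Add(-18, 41527), Add(37906, Rational(65, 3))) = Mul(41509, Rational(113783, 3)) = Rational(4723018547, 3)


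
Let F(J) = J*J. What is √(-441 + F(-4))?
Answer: 5*I*√17 ≈ 20.616*I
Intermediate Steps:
F(J) = J²
√(-441 + F(-4)) = √(-441 + (-4)²) = √(-441 + 16) = √(-425) = 5*I*√17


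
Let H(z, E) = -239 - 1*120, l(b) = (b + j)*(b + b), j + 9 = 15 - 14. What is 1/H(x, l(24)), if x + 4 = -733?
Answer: -1/359 ≈ -0.0027855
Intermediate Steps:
j = -8 (j = -9 + (15 - 14) = -9 + 1 = -8)
x = -737 (x = -4 - 733 = -737)
l(b) = 2*b*(-8 + b) (l(b) = (b - 8)*(b + b) = (-8 + b)*(2*b) = 2*b*(-8 + b))
H(z, E) = -359 (H(z, E) = -239 - 120 = -359)
1/H(x, l(24)) = 1/(-359) = -1/359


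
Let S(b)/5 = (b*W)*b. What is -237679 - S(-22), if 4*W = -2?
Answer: -236469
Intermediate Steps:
W = -1/2 (W = (1/4)*(-2) = -1/2 ≈ -0.50000)
S(b) = -5*b**2/2 (S(b) = 5*((b*(-1/2))*b) = 5*((-b/2)*b) = 5*(-b**2/2) = -5*b**2/2)
-237679 - S(-22) = -237679 - (-5)*(-22)**2/2 = -237679 - (-5)*484/2 = -237679 - 1*(-1210) = -237679 + 1210 = -236469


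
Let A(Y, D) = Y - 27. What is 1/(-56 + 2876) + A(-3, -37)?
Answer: -84599/2820 ≈ -30.000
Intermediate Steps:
A(Y, D) = -27 + Y
1/(-56 + 2876) + A(-3, -37) = 1/(-56 + 2876) + (-27 - 3) = 1/2820 - 30 = -84599/2820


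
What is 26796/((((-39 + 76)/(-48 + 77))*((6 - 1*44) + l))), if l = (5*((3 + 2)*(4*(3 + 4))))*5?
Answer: 129514/21349 ≈ 6.0665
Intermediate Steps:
l = 3500 (l = (5*(5*(4*7)))*5 = (5*(5*28))*5 = (5*140)*5 = 700*5 = 3500)
26796/((((-39 + 76)/(-48 + 77))*((6 - 1*44) + l))) = 26796/((((-39 + 76)/(-48 + 77))*((6 - 1*44) + 3500))) = 26796/(((37/29)*((6 - 44) + 3500))) = 26796/(((37*(1/29))*(-38 + 3500))) = 26796/(((37/29)*3462)) = 26796/(128094/29) = 26796*(29/128094) = 129514/21349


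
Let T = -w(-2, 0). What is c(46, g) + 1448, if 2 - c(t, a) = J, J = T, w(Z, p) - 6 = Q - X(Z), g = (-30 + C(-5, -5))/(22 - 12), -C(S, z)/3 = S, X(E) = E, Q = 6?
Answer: 1464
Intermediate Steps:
C(S, z) = -3*S
g = -3/2 (g = (-30 - 3*(-5))/(22 - 12) = (-30 + 15)/10 = -15*⅒ = -3/2 ≈ -1.5000)
w(Z, p) = 12 - Z (w(Z, p) = 6 + (6 - Z) = 12 - Z)
T = -14 (T = -(12 - 1*(-2)) = -(12 + 2) = -1*14 = -14)
J = -14
c(t, a) = 16 (c(t, a) = 2 - 1*(-14) = 2 + 14 = 16)
c(46, g) + 1448 = 16 + 1448 = 1464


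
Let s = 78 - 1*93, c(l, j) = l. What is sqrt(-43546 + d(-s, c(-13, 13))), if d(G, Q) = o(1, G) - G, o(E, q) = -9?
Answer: I*sqrt(43570) ≈ 208.73*I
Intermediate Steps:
s = -15 (s = 78 - 93 = -15)
d(G, Q) = -9 - G
sqrt(-43546 + d(-s, c(-13, 13))) = sqrt(-43546 + (-9 - (-1)*(-15))) = sqrt(-43546 + (-9 - 1*15)) = sqrt(-43546 + (-9 - 15)) = sqrt(-43546 - 24) = sqrt(-43570) = I*sqrt(43570)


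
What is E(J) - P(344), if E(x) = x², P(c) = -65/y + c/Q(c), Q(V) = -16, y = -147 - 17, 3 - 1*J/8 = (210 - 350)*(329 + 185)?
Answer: 54355355684485/164 ≈ 3.3143e+11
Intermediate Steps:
J = 575704 (J = 24 - 8*(210 - 350)*(329 + 185) = 24 - (-1120)*514 = 24 - 8*(-71960) = 24 + 575680 = 575704)
y = -164
P(c) = 65/164 - c/16 (P(c) = -65/(-164) + c/(-16) = -65*(-1/164) + c*(-1/16) = 65/164 - c/16)
E(J) - P(344) = 575704² - (65/164 - 1/16*344) = 331435095616 - (65/164 - 43/2) = 331435095616 - 1*(-3461/164) = 331435095616 + 3461/164 = 54355355684485/164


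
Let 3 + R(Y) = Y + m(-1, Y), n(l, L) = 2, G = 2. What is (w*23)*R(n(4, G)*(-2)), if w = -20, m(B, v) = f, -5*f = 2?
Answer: 3404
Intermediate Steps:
f = -⅖ (f = -⅕*2 = -⅖ ≈ -0.40000)
m(B, v) = -⅖
R(Y) = -17/5 + Y (R(Y) = -3 + (Y - ⅖) = -3 + (-⅖ + Y) = -17/5 + Y)
(w*23)*R(n(4, G)*(-2)) = (-20*23)*(-17/5 + 2*(-2)) = -460*(-17/5 - 4) = -460*(-37/5) = 3404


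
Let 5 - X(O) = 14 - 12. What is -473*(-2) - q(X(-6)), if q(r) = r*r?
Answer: 937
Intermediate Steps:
X(O) = 3 (X(O) = 5 - (14 - 12) = 5 - 1*2 = 5 - 2 = 3)
q(r) = r**2
-473*(-2) - q(X(-6)) = -473*(-2) - 1*3**2 = 946 - 1*9 = 946 - 9 = 937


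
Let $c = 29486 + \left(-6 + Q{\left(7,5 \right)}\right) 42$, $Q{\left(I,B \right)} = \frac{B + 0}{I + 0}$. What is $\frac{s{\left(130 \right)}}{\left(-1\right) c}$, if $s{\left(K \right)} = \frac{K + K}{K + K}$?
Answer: $- \frac{1}{29264} \approx -3.4172 \cdot 10^{-5}$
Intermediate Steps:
$Q{\left(I,B \right)} = \frac{B}{I}$
$s{\left(K \right)} = 1$ ($s{\left(K \right)} = \frac{2 K}{2 K} = 2 K \frac{1}{2 K} = 1$)
$c = 29264$ ($c = 29486 + \left(-6 + \frac{5}{7}\right) 42 = 29486 - 222 = 29264$)
$\frac{s{\left(130 \right)}}{\left(-1\right) c} = 1 \frac{1}{\left(-1\right) 29264} = 1 \frac{1}{-29264} = 1 \left(- \frac{1}{29264}\right) = - \frac{1}{29264}$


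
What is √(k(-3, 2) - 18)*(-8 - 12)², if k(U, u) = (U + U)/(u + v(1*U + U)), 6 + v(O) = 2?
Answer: 400*I*√15 ≈ 1549.2*I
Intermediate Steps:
v(O) = -4 (v(O) = -6 + 2 = -4)
k(U, u) = 2*U/(-4 + u) (k(U, u) = (U + U)/(u - 4) = (2*U)/(-4 + u) = 2*U/(-4 + u))
√(k(-3, 2) - 18)*(-8 - 12)² = √(2*(-3)/(-4 + 2) - 18)*(-8 - 12)² = √(2*(-3)/(-2) - 18)*(-20)² = √(2*(-3)*(-½) - 18)*400 = √(3 - 18)*400 = √(-15)*400 = (I*√15)*400 = 400*I*√15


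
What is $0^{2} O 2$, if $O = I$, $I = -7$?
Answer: $0$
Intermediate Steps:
$O = -7$
$0^{2} O 2 = 0^{2} \left(-7\right) 2 = 0 \left(-7\right) 2 = 0 \cdot 2 = 0$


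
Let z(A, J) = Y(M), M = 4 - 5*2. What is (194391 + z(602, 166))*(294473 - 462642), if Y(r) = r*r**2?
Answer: -32654215575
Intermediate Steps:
M = -6 (M = 4 - 10 = -6)
Y(r) = r**3
z(A, J) = -216 (z(A, J) = (-6)**3 = -216)
(194391 + z(602, 166))*(294473 - 462642) = (194391 - 216)*(294473 - 462642) = 194175*(-168169) = -32654215575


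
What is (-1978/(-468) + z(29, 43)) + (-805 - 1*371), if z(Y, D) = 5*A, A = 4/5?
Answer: -273259/234 ≈ -1167.8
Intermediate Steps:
A = 4/5 (A = 4*(1/5) = 4/5 ≈ 0.80000)
z(Y, D) = 4 (z(Y, D) = 5*(4/5) = 4)
(-1978/(-468) + z(29, 43)) + (-805 - 1*371) = (-1978/(-468) + 4) + (-805 - 1*371) = (-1978*(-1/468) + 4) + (-805 - 371) = (989/234 + 4) - 1176 = 1925/234 - 1176 = -273259/234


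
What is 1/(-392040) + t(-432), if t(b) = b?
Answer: -169361281/392040 ≈ -432.00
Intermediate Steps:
1/(-392040) + t(-432) = 1/(-392040) - 432 = -1/392040 - 432 = -169361281/392040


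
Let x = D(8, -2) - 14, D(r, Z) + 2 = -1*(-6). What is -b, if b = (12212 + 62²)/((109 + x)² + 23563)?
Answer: -4014/8341 ≈ -0.48124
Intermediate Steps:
D(r, Z) = 4 (D(r, Z) = -2 - 1*(-6) = -2 + 6 = 4)
x = -10 (x = 4 - 14 = -10)
b = 4014/8341 (b = (12212 + 62²)/((109 - 10)² + 23563) = (12212 + 3844)/(99² + 23563) = 16056/(9801 + 23563) = 16056/33364 = 16056*(1/33364) = 4014/8341 ≈ 0.48124)
-b = -1*4014/8341 = -4014/8341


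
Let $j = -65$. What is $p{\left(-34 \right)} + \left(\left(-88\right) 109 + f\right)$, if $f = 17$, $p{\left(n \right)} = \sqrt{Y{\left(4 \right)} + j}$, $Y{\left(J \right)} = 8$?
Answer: $-9575 + i \sqrt{57} \approx -9575.0 + 7.5498 i$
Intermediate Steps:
$p{\left(n \right)} = i \sqrt{57}$ ($p{\left(n \right)} = \sqrt{8 - 65} = \sqrt{-57} = i \sqrt{57}$)
$p{\left(-34 \right)} + \left(\left(-88\right) 109 + f\right) = i \sqrt{57} + \left(\left(-88\right) 109 + 17\right) = i \sqrt{57} + \left(-9592 + 17\right) = i \sqrt{57} - 9575 = -9575 + i \sqrt{57}$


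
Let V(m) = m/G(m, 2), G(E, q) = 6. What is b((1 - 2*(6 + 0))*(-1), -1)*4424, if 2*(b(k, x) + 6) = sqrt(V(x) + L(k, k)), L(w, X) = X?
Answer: -26544 + 1106*sqrt(390)/3 ≈ -19263.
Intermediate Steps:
V(m) = m/6
b(k, x) = -6 + sqrt(k + x/6)/2 (b(k, x) = -6 + sqrt(x/6 + k)/2 = -6 + sqrt(k + x/6)/2)
b((1 - 2*(6 + 0))*(-1), -1)*4424 = (-6 + sqrt(6*(-1) + 36*((1 - 2*(6 + 0))*(-1)))/12)*4424 = (-6 + sqrt(-6 + 36*((1 - 2*6)*(-1)))/12)*4424 = (-6 + sqrt(-6 + 36*((1 - 12)*(-1)))/12)*4424 = (-6 + sqrt(-6 + 36*(-11*(-1)))/12)*4424 = (-6 + sqrt(-6 + 36*11)/12)*4424 = (-6 + sqrt(-6 + 396)/12)*4424 = (-6 + sqrt(390)/12)*4424 = -26544 + 1106*sqrt(390)/3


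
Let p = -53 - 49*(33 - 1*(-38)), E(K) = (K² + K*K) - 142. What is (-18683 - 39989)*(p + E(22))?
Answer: 158766432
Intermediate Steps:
E(K) = -142 + 2*K² (E(K) = (K² + K²) - 142 = 2*K² - 142 = -142 + 2*K²)
p = -3532 (p = -53 - 49*(33 + 38) = -53 - 49*71 = -53 - 3479 = -3532)
(-18683 - 39989)*(p + E(22)) = (-18683 - 39989)*(-3532 + (-142 + 2*22²)) = -58672*(-3532 + (-142 + 2*484)) = -58672*(-3532 + (-142 + 968)) = -58672*(-3532 + 826) = -58672*(-2706) = 158766432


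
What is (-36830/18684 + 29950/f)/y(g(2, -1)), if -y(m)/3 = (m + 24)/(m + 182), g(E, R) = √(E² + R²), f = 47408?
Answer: 647060626865/189665730792 - 11716202045*√5/94832865396 ≈ 3.1353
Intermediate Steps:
y(m) = -3*(24 + m)/(182 + m) (y(m) = -3*(m + 24)/(m + 182) = -3*(24 + m)/(182 + m))
(-36830/18684 + 29950/f)/y(g(2, -1)) = (-36830/18684 + 29950/47408)/((3*(-24 - √(2² + (-1)²))/(182 + √(2² + (-1)²)))) = (-36830*1/18684 + 29950*(1/47408))/((3*(-24 - √(4 + 1))/(182 + √(4 + 1)))) = (-18415/9342 + 14975/23704)/((3*(-24 - √5)/(182 + √5))) = -148306355*(182 + √5)/(332164152*(-24 - √5))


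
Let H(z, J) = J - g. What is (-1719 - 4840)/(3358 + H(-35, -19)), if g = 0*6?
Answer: -937/477 ≈ -1.9644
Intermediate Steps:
g = 0
H(z, J) = J (H(z, J) = J - 1*0 = J + 0 = J)
(-1719 - 4840)/(3358 + H(-35, -19)) = (-1719 - 4840)/(3358 - 19) = -6559/3339 = -6559*1/3339 = -937/477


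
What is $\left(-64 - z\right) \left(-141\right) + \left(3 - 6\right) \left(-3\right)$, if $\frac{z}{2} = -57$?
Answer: $-7041$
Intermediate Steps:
$z = -114$ ($z = 2 \left(-57\right) = -114$)
$\left(-64 - z\right) \left(-141\right) + \left(3 - 6\right) \left(-3\right) = \left(-64 - -114\right) \left(-141\right) + \left(3 - 6\right) \left(-3\right) = \left(-64 + 114\right) \left(-141\right) - -9 = 50 \left(-141\right) + 9 = -7050 + 9 = -7041$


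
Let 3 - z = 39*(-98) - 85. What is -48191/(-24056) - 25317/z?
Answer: -210299471/47029480 ≈ -4.4716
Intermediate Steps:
z = 3910 (z = 3 - (39*(-98) - 85) = 3 - (-3822 - 85) = 3 - 1*(-3907) = 3 + 3907 = 3910)
-48191/(-24056) - 25317/z = -48191/(-24056) - 25317/3910 = -48191*(-1/24056) - 25317*1/3910 = 48191/24056 - 25317/3910 = -210299471/47029480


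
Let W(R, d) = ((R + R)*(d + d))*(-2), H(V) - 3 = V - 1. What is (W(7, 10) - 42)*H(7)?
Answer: -5418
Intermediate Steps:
H(V) = 2 + V (H(V) = 3 + (V - 1) = 3 + (-1 + V) = 2 + V)
W(R, d) = -8*R*d (W(R, d) = ((2*R)*(2*d))*(-2) = (4*R*d)*(-2) = -8*R*d)
(W(7, 10) - 42)*H(7) = (-8*7*10 - 42)*(2 + 7) = (-560 - 42)*9 = -602*9 = -5418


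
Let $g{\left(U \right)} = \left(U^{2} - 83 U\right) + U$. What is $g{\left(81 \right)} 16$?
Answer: $-1296$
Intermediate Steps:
$g{\left(U \right)} = U^{2} - 82 U$
$g{\left(81 \right)} 16 = 81 \left(-82 + 81\right) 16 = 81 \left(-1\right) 16 = \left(-81\right) 16 = -1296$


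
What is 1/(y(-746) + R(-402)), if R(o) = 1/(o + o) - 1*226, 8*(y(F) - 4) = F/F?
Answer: -1608/356777 ≈ -0.0045070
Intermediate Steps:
y(F) = 33/8 (y(F) = 4 + (F/F)/8 = 4 + (1/8)*1 = 4 + 1/8 = 33/8)
R(o) = -226 + 1/(2*o) (R(o) = 1/(2*o) - 226 = -226 + 1/(2*o))
1/(y(-746) + R(-402)) = 1/(33/8 + (-226 + (1/2)/(-402))) = 1/(33/8 + (-226 + (1/2)*(-1/402))) = 1/(33/8 + (-226 - 1/804)) = 1/(33/8 - 181705/804) = 1/(-356777/1608) = -1608/356777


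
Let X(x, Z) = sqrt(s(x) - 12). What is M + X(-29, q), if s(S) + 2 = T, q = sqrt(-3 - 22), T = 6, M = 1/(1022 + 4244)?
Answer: 1/5266 + 2*I*sqrt(2) ≈ 0.0001899 + 2.8284*I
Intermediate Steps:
M = 1/5266 ≈ 0.00018990
q = 5*I (q = sqrt(-25) = 5*I ≈ 5.0*I)
s(S) = 4 (s(S) = -2 + 6 = 4)
X(x, Z) = 2*I*sqrt(2) (X(x, Z) = sqrt(4 - 12) = sqrt(-8) = 2*I*sqrt(2))
M + X(-29, q) = 1/5266 + 2*I*sqrt(2)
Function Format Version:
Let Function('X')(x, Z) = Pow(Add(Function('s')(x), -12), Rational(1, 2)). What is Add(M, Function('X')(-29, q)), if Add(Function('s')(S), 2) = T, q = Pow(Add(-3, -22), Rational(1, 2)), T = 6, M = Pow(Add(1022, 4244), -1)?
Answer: Add(Rational(1, 5266), Mul(2, I, Pow(2, Rational(1, 2)))) ≈ Add(0.00018990, Mul(2.8284, I))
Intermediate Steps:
M = Rational(1, 5266) (M = Pow(5266, -1) = Rational(1, 5266) ≈ 0.00018990)
q = Mul(5, I) (q = Pow(-25, Rational(1, 2)) = Mul(5, I) ≈ Mul(5.0000, I))
Function('s')(S) = 4 (Function('s')(S) = Add(-2, 6) = 4)
Function('X')(x, Z) = Mul(2, I, Pow(2, Rational(1, 2))) (Function('X')(x, Z) = Pow(Add(4, -12), Rational(1, 2)) = Pow(-8, Rational(1, 2)) = Mul(2, I, Pow(2, Rational(1, 2))))
Add(M, Function('X')(-29, q)) = Add(Rational(1, 5266), Mul(2, I, Pow(2, Rational(1, 2))))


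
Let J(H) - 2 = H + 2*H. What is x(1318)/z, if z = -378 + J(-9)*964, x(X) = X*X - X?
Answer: -867903/12239 ≈ -70.913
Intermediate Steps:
J(H) = 2 + 3*H (J(H) = 2 + (H + 2*H) = 2 + 3*H)
x(X) = X**2 - X
z = -24478 (z = -378 + (2 + 3*(-9))*964 = -378 + (2 - 27)*964 = -378 - 25*964 = -378 - 24100 = -24478)
x(1318)/z = (1318*(-1 + 1318))/(-24478) = (1318*1317)*(-1/24478) = 1735806*(-1/24478) = -867903/12239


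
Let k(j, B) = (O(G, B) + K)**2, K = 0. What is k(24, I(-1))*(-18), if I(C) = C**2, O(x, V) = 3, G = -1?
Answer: -162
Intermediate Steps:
k(j, B) = 9 (k(j, B) = (3 + 0)**2 = 3**2 = 9)
k(24, I(-1))*(-18) = 9*(-18) = -162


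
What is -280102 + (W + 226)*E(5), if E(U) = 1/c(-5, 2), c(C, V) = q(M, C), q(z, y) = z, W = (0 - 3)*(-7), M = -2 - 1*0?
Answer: -560451/2 ≈ -2.8023e+5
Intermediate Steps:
M = -2 (M = -2 + 0 = -2)
W = 21 (W = -3*(-7) = 21)
c(C, V) = -2
E(U) = -½ (E(U) = 1/(-2) = -½)
-280102 + (W + 226)*E(5) = -280102 + (21 + 226)*(-½) = -280102 + 247*(-½) = -280102 - 247/2 = -560451/2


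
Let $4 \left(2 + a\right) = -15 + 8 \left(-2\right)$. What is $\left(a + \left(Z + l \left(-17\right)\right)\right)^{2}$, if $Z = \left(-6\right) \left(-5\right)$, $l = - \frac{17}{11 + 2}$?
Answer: $\frac{4879681}{2704} \approx 1804.6$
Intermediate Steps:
$l = - \frac{17}{13} \approx -1.3077$
$Z = 30$
$a = - \frac{39}{4}$ ($a = -2 + \frac{-15 + 8 \left(-2\right)}{4} = -2 + \frac{-15 - 16}{4} = -2 + \frac{1}{4} \left(-31\right) = -2 - \frac{31}{4} = - \frac{39}{4} \approx -9.75$)
$\left(a + \left(Z + l \left(-17\right)\right)\right)^{2} = \left(- \frac{39}{4} + \left(30 - - \frac{289}{13}\right)\right)^{2} = \left(- \frac{39}{4} + \left(30 + \frac{289}{13}\right)\right)^{2} = \left(- \frac{39}{4} + \frac{679}{13}\right)^{2} = \left(\frac{2209}{52}\right)^{2} = \frac{4879681}{2704}$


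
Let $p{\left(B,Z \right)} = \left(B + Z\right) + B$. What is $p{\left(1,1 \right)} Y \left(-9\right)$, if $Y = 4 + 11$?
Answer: $-405$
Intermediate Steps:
$p{\left(B,Z \right)} = Z + 2 B$
$Y = 15$
$p{\left(1,1 \right)} Y \left(-9\right) = \left(1 + 2 \cdot 1\right) 15 \left(-9\right) = \left(1 + 2\right) 15 \left(-9\right) = 3 \cdot 15 \left(-9\right) = 45 \left(-9\right) = -405$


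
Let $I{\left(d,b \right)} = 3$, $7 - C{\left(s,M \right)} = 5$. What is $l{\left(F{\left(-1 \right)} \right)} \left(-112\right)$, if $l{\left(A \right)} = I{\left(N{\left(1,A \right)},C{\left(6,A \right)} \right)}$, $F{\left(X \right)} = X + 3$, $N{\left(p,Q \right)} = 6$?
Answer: $-336$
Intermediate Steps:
$C{\left(s,M \right)} = 2$ ($C{\left(s,M \right)} = 7 - 5 = 2$)
$F{\left(X \right)} = 3 + X$
$l{\left(A \right)} = 3$
$l{\left(F{\left(-1 \right)} \right)} \left(-112\right) = 3 \left(-112\right) = -336$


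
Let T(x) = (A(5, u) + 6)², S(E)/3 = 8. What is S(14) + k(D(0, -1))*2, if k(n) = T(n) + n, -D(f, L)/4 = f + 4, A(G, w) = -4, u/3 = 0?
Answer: 0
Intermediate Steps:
u = 0 (u = 3*0 = 0)
D(f, L) = -16 - 4*f (D(f, L) = -4*(f + 4) = -4*(4 + f) = -16 - 4*f)
S(E) = 24 (S(E) = 3*8 = 24)
T(x) = 4 (T(x) = (-4 + 6)² = 2² = 4)
k(n) = 4 + n
S(14) + k(D(0, -1))*2 = 24 + (4 + (-16 - 4*0))*2 = 24 + (4 + (-16 + 0))*2 = 24 + (4 - 16)*2 = 24 - 12*2 = 24 - 24 = 0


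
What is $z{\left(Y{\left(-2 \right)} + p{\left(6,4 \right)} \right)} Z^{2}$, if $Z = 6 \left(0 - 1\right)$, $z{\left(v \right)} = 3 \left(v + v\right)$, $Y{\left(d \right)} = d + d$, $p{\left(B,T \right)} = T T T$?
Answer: $12960$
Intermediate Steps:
$p{\left(B,T \right)} = T^{3}$ ($p{\left(B,T \right)} = T^{2} T = T^{3}$)
$Y{\left(d \right)} = 2 d$
$z{\left(v \right)} = 6 v$ ($z{\left(v \right)} = 3 \cdot 2 v = 6 v$)
$Z = -6$ ($Z = 6 \left(-1\right) = -6$)
$z{\left(Y{\left(-2 \right)} + p{\left(6,4 \right)} \right)} Z^{2} = 6 \left(2 \left(-2\right) + 4^{3}\right) \left(-6\right)^{2} = 6 \left(-4 + 64\right) 36 = 6 \cdot 60 \cdot 36 = 360 \cdot 36 = 12960$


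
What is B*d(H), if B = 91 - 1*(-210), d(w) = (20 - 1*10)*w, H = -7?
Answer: -21070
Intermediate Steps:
d(w) = 10*w (d(w) = (20 - 10)*w = 10*w)
B = 301 (B = 91 + 210 = 301)
B*d(H) = 301*(10*(-7)) = 301*(-70) = -21070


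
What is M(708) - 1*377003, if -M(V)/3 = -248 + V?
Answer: -378383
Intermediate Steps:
M(V) = 744 - 3*V (M(V) = -3*(-248 + V) = 744 - 3*V)
M(708) - 1*377003 = (744 - 3*708) - 1*377003 = (744 - 2124) - 377003 = -1380 - 377003 = -378383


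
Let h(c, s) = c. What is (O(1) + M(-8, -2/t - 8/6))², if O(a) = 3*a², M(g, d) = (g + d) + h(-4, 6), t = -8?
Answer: 14641/144 ≈ 101.67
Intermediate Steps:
M(g, d) = -4 + d + g (M(g, d) = (g + d) - 4 = (d + g) - 4 = -4 + d + g)
(O(1) + M(-8, -2/t - 8/6))² = (3*1² + (-4 + (-2/(-8) - 8/6) - 8))² = (3*1 + (-4 + (-2*(-⅛) - 8*⅙) - 8))² = (3 + (-4 + (¼ - 4/3) - 8))² = (3 + (-4 - 13/12 - 8))² = (3 - 157/12)² = (-121/12)² = 14641/144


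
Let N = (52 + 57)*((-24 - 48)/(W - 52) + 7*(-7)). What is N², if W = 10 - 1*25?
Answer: 122499300001/4489 ≈ 2.7289e+7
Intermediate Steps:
W = -15 (W = 10 - 25 = -15)
N = -349999/67 (N = (52 + 57)*((-24 - 48)/(-15 - 52) + 7*(-7)) = 109*(-72/(-67) - 49) = 109*(-72*(-1/67) - 49) = 109*(72/67 - 49) = 109*(-3211/67) = -349999/67 ≈ -5223.9)
N² = (-349999/67)² = 122499300001/4489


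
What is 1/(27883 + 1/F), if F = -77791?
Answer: 77791/2169046452 ≈ 3.5864e-5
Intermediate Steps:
1/(27883 + 1/F) = 1/(27883 + 1/(-77791)) = 1/(27883 - 1/77791) = 1/(2169046452/77791) = 77791/2169046452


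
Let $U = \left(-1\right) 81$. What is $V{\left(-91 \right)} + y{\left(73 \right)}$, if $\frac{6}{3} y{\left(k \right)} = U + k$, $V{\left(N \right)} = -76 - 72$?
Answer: $-152$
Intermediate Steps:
$U = -81$
$V{\left(N \right)} = -148$
$y{\left(k \right)} = - \frac{81}{2} + \frac{k}{2}$ ($y{\left(k \right)} = \frac{-81 + k}{2} = - \frac{81}{2} + \frac{k}{2}$)
$V{\left(-91 \right)} + y{\left(73 \right)} = -148 + \left(- \frac{81}{2} + \frac{1}{2} \cdot 73\right) = -148 + \left(- \frac{81}{2} + \frac{73}{2}\right) = -148 - 4 = -152$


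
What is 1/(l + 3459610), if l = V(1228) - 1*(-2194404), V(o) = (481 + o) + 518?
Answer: 1/5656241 ≈ 1.7680e-7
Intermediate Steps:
V(o) = 999 + o
l = 2196631 (l = (999 + 1228) - 1*(-2194404) = 2227 + 2194404 = 2196631)
1/(l + 3459610) = 1/(2196631 + 3459610) = 1/5656241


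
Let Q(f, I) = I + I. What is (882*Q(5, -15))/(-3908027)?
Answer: 26460/3908027 ≈ 0.0067707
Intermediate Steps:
Q(f, I) = 2*I
(882*Q(5, -15))/(-3908027) = (882*(2*(-15)))/(-3908027) = (882*(-30))*(-1/3908027) = -26460*(-1/3908027) = 26460/3908027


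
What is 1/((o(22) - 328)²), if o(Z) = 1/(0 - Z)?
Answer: 484/52085089 ≈ 9.2925e-6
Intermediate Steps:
o(Z) = -1/Z (o(Z) = 1/(-Z) = -1/Z)
1/((o(22) - 328)²) = 1/((-1/22 - 328)²) = 1/((-7217/22)²) = 1/(52085089/484) = 484/52085089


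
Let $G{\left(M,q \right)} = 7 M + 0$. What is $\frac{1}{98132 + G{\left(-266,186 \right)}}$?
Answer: $\frac{1}{96270} \approx 1.0387 \cdot 10^{-5}$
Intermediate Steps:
$G{\left(M,q \right)} = 7 M$
$\frac{1}{98132 + G{\left(-266,186 \right)}} = \frac{1}{98132 + 7 \left(-266\right)} = \frac{1}{98132 - 1862} = \frac{1}{96270}$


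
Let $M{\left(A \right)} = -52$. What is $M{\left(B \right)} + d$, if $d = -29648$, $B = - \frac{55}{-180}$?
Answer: $-29700$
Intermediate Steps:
$B = \frac{11}{36}$ ($B = \left(-55\right) \left(- \frac{1}{180}\right) = \frac{11}{36} \approx 0.30556$)
$M{\left(B \right)} + d = -52 - 29648 = -29700$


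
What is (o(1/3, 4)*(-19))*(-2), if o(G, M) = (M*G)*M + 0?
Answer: 608/3 ≈ 202.67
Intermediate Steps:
o(G, M) = G*M² (o(G, M) = (G*M)*M + 0 = G*M² + 0 = G*M²)
(o(1/3, 4)*(-19))*(-2) = ((4²/3)*(-19))*(-2) = (((⅓)*16)*(-19))*(-2) = ((16/3)*(-19))*(-2) = -304/3*(-2) = 608/3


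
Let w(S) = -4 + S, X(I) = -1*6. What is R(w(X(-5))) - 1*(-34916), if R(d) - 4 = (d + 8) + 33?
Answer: 34951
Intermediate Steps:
X(I) = -6
R(d) = 45 + d (R(d) = 4 + ((d + 8) + 33) = 4 + ((8 + d) + 33) = 4 + (41 + d) = 45 + d)
R(w(X(-5))) - 1*(-34916) = (45 + (-4 - 6)) - 1*(-34916) = (45 - 10) + 34916 = 35 + 34916 = 34951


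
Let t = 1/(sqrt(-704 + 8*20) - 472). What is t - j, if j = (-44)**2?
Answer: -54045435/27916 - I*sqrt(34)/55832 ≈ -1936.0 - 0.00010444*I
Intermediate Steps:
j = 1936
t = 1/(-472 + 4*I*sqrt(34)) (t = 1/(sqrt(-704 + 160) - 472) = 1/(sqrt(-544) - 472) = 1/(4*I*sqrt(34) - 472) = 1/(-472 + 4*I*sqrt(34)) ≈ -0.0021135 - 0.00010444*I)
t - j = (-59/27916 - I*sqrt(34)/55832) - 1*1936 = (-59/27916 - I*sqrt(34)/55832) - 1936 = -54045435/27916 - I*sqrt(34)/55832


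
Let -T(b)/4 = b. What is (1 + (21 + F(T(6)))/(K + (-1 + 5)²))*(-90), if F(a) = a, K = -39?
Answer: -2340/23 ≈ -101.74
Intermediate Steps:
T(b) = -4*b
(1 + (21 + F(T(6)))/(K + (-1 + 5)²))*(-90) = (1 + (21 - 4*6)/(-39 + (-1 + 5)²))*(-90) = (1 + (21 - 24)/(-39 + 4²))*(-90) = (1 - 3/(-39 + 16))*(-90) = (1 - 3/(-23))*(-90) = (1 - 3*(-1/23))*(-90) = (1 + 3/23)*(-90) = (26/23)*(-90) = -2340/23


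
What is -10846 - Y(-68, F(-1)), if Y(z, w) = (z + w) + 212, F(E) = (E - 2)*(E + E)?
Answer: -10996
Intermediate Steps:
F(E) = 2*E*(-2 + E) (F(E) = (-2 + E)*(2*E) = 2*E*(-2 + E))
Y(z, w) = 212 + w + z (Y(z, w) = (w + z) + 212 = 212 + w + z)
-10846 - Y(-68, F(-1)) = -10846 - (212 + 2*(-1)*(-2 - 1) - 68) = -10846 - (212 + 2*(-1)*(-3) - 68) = -10846 - (212 + 6 - 68) = -10846 - 1*150 = -10846 - 150 = -10996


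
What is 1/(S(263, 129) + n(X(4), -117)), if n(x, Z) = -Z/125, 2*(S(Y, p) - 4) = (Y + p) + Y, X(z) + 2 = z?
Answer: 250/83109 ≈ 0.0030081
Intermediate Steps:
X(z) = -2 + z
S(Y, p) = 4 + Y + p/2 (S(Y, p) = 4 + ((Y + p) + Y)/2 = 4 + (p + 2*Y)/2 = 4 + (Y + p/2) = 4 + Y + p/2)
n(x, Z) = -Z/125
1/(S(263, 129) + n(X(4), -117)) = 1/((4 + 263 + (½)*129) - 1/125*(-117)) = 1/((4 + 263 + 129/2) + 117/125) = 1/(663/2 + 117/125) = 1/(83109/250) = 250/83109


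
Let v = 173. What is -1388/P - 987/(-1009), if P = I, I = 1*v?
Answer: -1229741/174557 ≈ -7.0449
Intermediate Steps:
I = 173 (I = 1*173 = 173)
P = 173
-1388/P - 987/(-1009) = -1388/173 - 987/(-1009) = -1388*1/173 - 987*(-1/1009) = -1388/173 + 987/1009 = -1229741/174557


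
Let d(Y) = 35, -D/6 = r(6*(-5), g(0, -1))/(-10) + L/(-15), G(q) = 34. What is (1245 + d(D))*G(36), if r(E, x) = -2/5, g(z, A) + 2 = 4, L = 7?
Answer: 43520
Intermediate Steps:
g(z, A) = 2 (g(z, A) = -2 + 4 = 2)
r(E, x) = -⅖ (r(E, x) = -2*⅕ = -⅖)
D = 64/25 (D = -6*(-⅖/(-10) + 7/(-15)) = -6*(-⅖*(-⅒) + 7*(-1/15)) = -6*(1/25 - 7/15) = -6*(-32/75) = 64/25 ≈ 2.5600)
(1245 + d(D))*G(36) = (1245 + 35)*34 = 1280*34 = 43520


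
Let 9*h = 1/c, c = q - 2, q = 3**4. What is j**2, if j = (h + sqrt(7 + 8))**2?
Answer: 57499128821116/255551481441 + 30331264*sqrt(15)/359425431 ≈ 225.33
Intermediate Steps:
q = 81
c = 79 (c = 81 - 2 = 79)
h = 1/711 (h = (1/9)/79 = (1/9)*(1/79) = 1/711 ≈ 0.0014065)
j = (1/711 + sqrt(15))**2 (j = (1/711 + sqrt(7 + 8))**2 = (1/711 + sqrt(15))**2 ≈ 15.011)
j**2 = (7582816/505521 + 2*sqrt(15)/711)**2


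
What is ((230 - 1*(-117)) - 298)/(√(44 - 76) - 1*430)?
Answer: -10535/92466 - 49*I*√2/46233 ≈ -0.11393 - 0.0014989*I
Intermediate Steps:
((230 - 1*(-117)) - 298)/(√(44 - 76) - 1*430) = ((230 + 117) - 298)/(√(-32) - 430) = (347 - 298)/(4*I*√2 - 430) = 49/(-430 + 4*I*√2)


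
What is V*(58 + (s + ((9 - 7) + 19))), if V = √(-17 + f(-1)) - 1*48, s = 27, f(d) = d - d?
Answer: -5088 + 106*I*√17 ≈ -5088.0 + 437.05*I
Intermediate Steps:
f(d) = 0
V = -48 + I*√17 (V = √(-17 + 0) - 1*48 = √(-17) - 48 = I*√17 - 48 = -48 + I*√17 ≈ -48.0 + 4.1231*I)
V*(58 + (s + ((9 - 7) + 19))) = (-48 + I*√17)*(58 + (27 + ((9 - 7) + 19))) = (-48 + I*√17)*(58 + (27 + (2 + 19))) = (-48 + I*√17)*(58 + (27 + 21)) = (-48 + I*√17)*(58 + 48) = (-48 + I*√17)*106 = -5088 + 106*I*√17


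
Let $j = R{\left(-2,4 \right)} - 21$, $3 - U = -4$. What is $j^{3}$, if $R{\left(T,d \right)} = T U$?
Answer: $-42875$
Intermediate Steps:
$U = 7$ ($U = 3 - -4 = 3 + 4 = 7$)
$R{\left(T,d \right)} = 7 T$ ($R{\left(T,d \right)} = T 7 = 7 T$)
$j = -35$ ($j = 7 \left(-2\right) - 21 = -14 - 21 = -35$)
$j^{3} = \left(-35\right)^{3} = -42875$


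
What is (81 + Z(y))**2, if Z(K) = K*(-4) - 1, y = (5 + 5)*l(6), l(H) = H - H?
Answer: 6400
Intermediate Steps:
l(H) = 0
y = 0 (y = (5 + 5)*0 = 10*0 = 0)
Z(K) = -1 - 4*K (Z(K) = -4*K - 1 = -1 - 4*K)
(81 + Z(y))**2 = (81 + (-1 - 4*0))**2 = (81 + (-1 + 0))**2 = (81 - 1)**2 = 80**2 = 6400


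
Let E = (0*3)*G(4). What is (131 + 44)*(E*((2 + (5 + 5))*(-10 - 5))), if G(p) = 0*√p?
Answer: 0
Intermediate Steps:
G(p) = 0
E = 0 (E = (0*3)*0 = 0*0 = 0)
(131 + 44)*(E*((2 + (5 + 5))*(-10 - 5))) = (131 + 44)*(0*((2 + (5 + 5))*(-10 - 5))) = 175*(0*((2 + 10)*(-15))) = 175*(0*(12*(-15))) = 175*(0*(-180)) = 175*0 = 0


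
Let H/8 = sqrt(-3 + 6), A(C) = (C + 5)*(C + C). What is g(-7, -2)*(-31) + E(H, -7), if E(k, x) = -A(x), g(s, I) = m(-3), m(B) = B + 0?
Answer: 65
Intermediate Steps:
m(B) = B
g(s, I) = -3
A(C) = 2*C*(5 + C) (A(C) = (5 + C)*(2*C) = 2*C*(5 + C))
H = 8*sqrt(3) (H = 8*sqrt(-3 + 6) = 8*sqrt(3) ≈ 13.856)
E(k, x) = -2*x*(5 + x)
g(-7, -2)*(-31) + E(H, -7) = -3*(-31) - 2*(-7)*(5 - 7) = 93 - 2*(-7)*(-2) = 93 - 28 = 65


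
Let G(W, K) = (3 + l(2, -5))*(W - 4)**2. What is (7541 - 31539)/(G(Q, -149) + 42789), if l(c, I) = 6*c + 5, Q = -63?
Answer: -23998/132569 ≈ -0.18102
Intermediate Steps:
l(c, I) = 5 + 6*c
G(W, K) = 20*(-4 + W)**2 (G(W, K) = (3 + (5 + 6*2))*(W - 4)**2 = (3 + (5 + 12))*(-4 + W)**2 = (3 + 17)*(-4 + W)**2 = 20*(-4 + W)**2)
(7541 - 31539)/(G(Q, -149) + 42789) = (7541 - 31539)/(20*(-4 - 63)**2 + 42789) = -23998/(20*(-67)**2 + 42789) = -23998/(20*4489 + 42789) = -23998/(89780 + 42789) = -23998/132569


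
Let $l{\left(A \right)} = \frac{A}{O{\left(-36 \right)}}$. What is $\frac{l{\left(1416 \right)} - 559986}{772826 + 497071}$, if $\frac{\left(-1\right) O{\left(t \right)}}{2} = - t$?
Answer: $- \frac{1680017}{3809691} \approx -0.44099$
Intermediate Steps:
$O{\left(t \right)} = 2 t$ ($O{\left(t \right)} = - 2 \left(- t\right) = 2 t$)
$l{\left(A \right)} = - \frac{A}{72}$ ($l{\left(A \right)} = \frac{A}{2 \left(-36\right)} = \frac{A}{-72} = A \left(- \frac{1}{72}\right) = - \frac{A}{72}$)
$\frac{l{\left(1416 \right)} - 559986}{772826 + 497071} = \frac{\left(- \frac{1}{72}\right) 1416 - 559986}{772826 + 497071} = \frac{- \frac{59}{3} - 559986}{1269897} = \left(- \frac{1680017}{3}\right) \frac{1}{1269897} = - \frac{1680017}{3809691}$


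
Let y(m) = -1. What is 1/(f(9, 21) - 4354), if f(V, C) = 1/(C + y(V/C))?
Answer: -20/87079 ≈ -0.00022968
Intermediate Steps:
f(V, C) = 1/(-1 + C) (f(V, C) = 1/(C - 1) = 1/(-1 + C))
1/(f(9, 21) - 4354) = 1/(1/(-1 + 21) - 4354) = 1/(1/20 - 4354) = 1/(-87079/20) = -20/87079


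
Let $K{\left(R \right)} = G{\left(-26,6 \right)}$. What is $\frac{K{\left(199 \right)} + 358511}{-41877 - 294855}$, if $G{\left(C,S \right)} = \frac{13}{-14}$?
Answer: $- \frac{1673047}{1571416} \approx -1.0647$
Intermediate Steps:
$G{\left(C,S \right)} = - \frac{13}{14}$ ($G{\left(C,S \right)} = 13 \left(- \frac{1}{14}\right) = - \frac{13}{14}$)
$K{\left(R \right)} = - \frac{13}{14}$
$\frac{K{\left(199 \right)} + 358511}{-41877 - 294855} = \frac{- \frac{13}{14} + 358511}{-41877 - 294855} = \frac{5019141}{14 \left(-336732\right)} = \frac{5019141}{14} \left(- \frac{1}{336732}\right) = - \frac{1673047}{1571416}$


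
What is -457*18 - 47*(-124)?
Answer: -2398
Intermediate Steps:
-457*18 - 47*(-124) = -8226 + 5828 = -2398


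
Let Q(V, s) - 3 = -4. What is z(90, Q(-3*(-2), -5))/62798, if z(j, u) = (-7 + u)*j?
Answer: -360/31399 ≈ -0.011465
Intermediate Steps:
Q(V, s) = -1 (Q(V, s) = 3 - 4 = -1)
z(j, u) = j*(-7 + u)
z(90, Q(-3*(-2), -5))/62798 = (90*(-7 - 1))/62798 = (90*(-8))*(1/62798) = -720*1/62798 = -360/31399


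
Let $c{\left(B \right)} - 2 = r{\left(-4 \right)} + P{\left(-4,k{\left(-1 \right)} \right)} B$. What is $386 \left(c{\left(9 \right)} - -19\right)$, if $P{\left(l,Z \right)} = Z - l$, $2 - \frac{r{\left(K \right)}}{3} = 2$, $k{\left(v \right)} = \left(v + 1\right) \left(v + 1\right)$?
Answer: $22002$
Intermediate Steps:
$k{\left(v \right)} = \left(1 + v\right)^{2}$ ($k{\left(v \right)} = \left(1 + v\right) \left(1 + v\right) = \left(1 + v\right)^{2}$)
$r{\left(K \right)} = 0$ ($r{\left(K \right)} = 6 - 6 = 0$)
$c{\left(B \right)} = 2 + 4 B$ ($c{\left(B \right)} = 2 + \left(0 + \left(\left(1 - 1\right)^{2} - -4\right) B\right) = 2 + \left(0 + \left(0^{2} + 4\right) B\right) = 2 + \left(0 + \left(0 + 4\right) B\right) = 2 + \left(0 + 4 B\right) = 2 + 4 B$)
$386 \left(c{\left(9 \right)} - -19\right) = 386 \left(\left(2 + 4 \cdot 9\right) - -19\right) = 386 \left(\left(2 + 36\right) + \left(-102 + 121\right)\right) = 386 \left(38 + 19\right) = 386 \cdot 57 = 22002$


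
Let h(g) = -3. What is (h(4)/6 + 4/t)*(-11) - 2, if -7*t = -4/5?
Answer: -763/2 ≈ -381.50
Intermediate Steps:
t = 4/35 (t = -(-4)/(7*5) = -⅐*(-⅘) = 4/35 ≈ 0.11429)
(h(4)/6 + 4/t)*(-11) - 2 = (-3/6 + 4/(4/35))*(-11) - 2 = (-3*⅙ + 4*(35/4))*(-11) - 2 = (-½ + 35)*(-11) - 2 = (69/2)*(-11) - 2 = -759/2 - 2 = -763/2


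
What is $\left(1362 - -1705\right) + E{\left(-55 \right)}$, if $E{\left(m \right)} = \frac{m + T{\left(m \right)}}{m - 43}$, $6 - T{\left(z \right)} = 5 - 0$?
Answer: $\frac{150310}{49} \approx 3067.6$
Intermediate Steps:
$T{\left(z \right)} = 1$ ($T{\left(z \right)} = 6 - \left(5 - 0\right) = 6 - \left(5 + 0\right) = 6 - 5 = 1$)
$E{\left(m \right)} = \frac{1 + m}{-43 + m}$ ($E{\left(m \right)} = \frac{m + 1}{m - 43} = \frac{1 + m}{-43 + m}$)
$\left(1362 - -1705\right) + E{\left(-55 \right)} = \left(1362 - -1705\right) + \frac{1 - 55}{-43 - 55} = \left(1362 + 1705\right) + \frac{1}{-98} \left(-54\right) = 3067 - - \frac{27}{49} = 3067 + \frac{27}{49} = \frac{150310}{49}$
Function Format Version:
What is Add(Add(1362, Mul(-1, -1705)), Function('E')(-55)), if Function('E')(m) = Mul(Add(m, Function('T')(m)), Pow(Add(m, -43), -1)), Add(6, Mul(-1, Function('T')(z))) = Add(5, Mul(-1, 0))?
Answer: Rational(150310, 49) ≈ 3067.6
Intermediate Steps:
Function('T')(z) = 1 (Function('T')(z) = Add(6, Mul(-1, Add(5, Mul(-1, 0)))) = Add(6, Mul(-1, Add(5, 0))) = Add(6, Mul(-1, 5)) = Add(6, -5) = 1)
Function('E')(m) = Mul(Pow(Add(-43, m), -1), Add(1, m)) (Function('E')(m) = Mul(Add(m, 1), Pow(Add(m, -43), -1)) = Mul(Add(1, m), Pow(Add(-43, m), -1)) = Mul(Pow(Add(-43, m), -1), Add(1, m)))
Add(Add(1362, Mul(-1, -1705)), Function('E')(-55)) = Add(Add(1362, Mul(-1, -1705)), Mul(Pow(Add(-43, -55), -1), Add(1, -55))) = Add(Add(1362, 1705), Mul(Pow(-98, -1), -54)) = Add(3067, Mul(Rational(-1, 98), -54)) = Add(3067, Rational(27, 49)) = Rational(150310, 49)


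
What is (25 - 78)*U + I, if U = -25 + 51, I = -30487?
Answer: -31865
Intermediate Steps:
U = 26
(25 - 78)*U + I = (25 - 78)*26 - 30487 = -53*26 - 30487 = -1378 - 30487 = -31865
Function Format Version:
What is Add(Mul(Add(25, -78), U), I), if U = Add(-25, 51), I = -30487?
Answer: -31865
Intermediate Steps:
U = 26
Add(Mul(Add(25, -78), U), I) = Add(Mul(Add(25, -78), 26), -30487) = Add(Mul(-53, 26), -30487) = Add(-1378, -30487) = -31865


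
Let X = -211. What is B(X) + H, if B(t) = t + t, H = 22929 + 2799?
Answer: 25306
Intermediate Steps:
H = 25728
B(t) = 2*t
B(X) + H = 2*(-211) + 25728 = -422 + 25728 = 25306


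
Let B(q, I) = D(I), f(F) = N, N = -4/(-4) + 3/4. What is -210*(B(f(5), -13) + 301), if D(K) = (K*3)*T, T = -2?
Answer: -79590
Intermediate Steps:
N = 7/4 (N = -4*(-¼) + 3*(¼) = 1 + ¾ = 7/4 ≈ 1.7500)
D(K) = -6*K (D(K) = (K*3)*(-2) = (3*K)*(-2) = -6*K)
f(F) = 7/4
B(q, I) = -6*I
-210*(B(f(5), -13) + 301) = -210*(-6*(-13) + 301) = -210*(78 + 301) = -210*379 = -79590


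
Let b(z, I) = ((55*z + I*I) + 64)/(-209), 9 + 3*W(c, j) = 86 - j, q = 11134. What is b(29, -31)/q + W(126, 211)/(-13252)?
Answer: 51914521/23128112634 ≈ 0.0022447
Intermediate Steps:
W(c, j) = 77/3 - j/3 (W(c, j) = -3 + (86 - j)/3 = -3 + (86/3 - j/3) = 77/3 - j/3)
b(z, I) = -64/209 - 5*z/19 - I**2/209 (b(z, I) = ((55*z + I**2) + 64)*(-1/209) = ((I**2 + 55*z) + 64)*(-1/209) = (64 + I**2 + 55*z)*(-1/209) = -64/209 - 5*z/19 - I**2/209)
b(29, -31)/q + W(126, 211)/(-13252) = (-64/209 - 5/19*29 - 1/209*(-31)**2)/11134 + (77/3 - 1/3*211)/(-13252) = (-64/209 - 145/19 - 1/209*961)*(1/11134) + (77/3 - 211/3)*(-1/13252) = (-64/209 - 145/19 - 961/209)*(1/11134) - 134/3*(-1/13252) = -2620/209*1/11134 + 67/19878 = -1310/1163503 + 67/19878 = 51914521/23128112634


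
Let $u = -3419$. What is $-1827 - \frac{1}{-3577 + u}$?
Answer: $- \frac{12781691}{6996} \approx -1827.0$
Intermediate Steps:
$-1827 - \frac{1}{-3577 + u} = -1827 - \frac{1}{-3577 - 3419} = -1827 - \frac{1}{-6996} = -1827 - - \frac{1}{6996} = -1827 + \frac{1}{6996} = - \frac{12781691}{6996}$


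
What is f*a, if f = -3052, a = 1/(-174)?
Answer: 1526/87 ≈ 17.540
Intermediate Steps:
a = -1/174 ≈ -0.0057471
f*a = -3052*(-1/174) = 1526/87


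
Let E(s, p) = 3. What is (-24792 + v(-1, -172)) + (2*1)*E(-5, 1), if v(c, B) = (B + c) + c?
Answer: -24960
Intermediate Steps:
v(c, B) = B + 2*c
(-24792 + v(-1, -172)) + (2*1)*E(-5, 1) = (-24792 + (-172 + 2*(-1))) + (2*1)*3 = (-24792 + (-172 - 2)) + 2*3 = (-24792 - 174) + 6 = -24966 + 6 = -24960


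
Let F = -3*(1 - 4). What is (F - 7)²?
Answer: 4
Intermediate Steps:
F = 9 (F = -3*(-3) = 9)
(F - 7)² = (9 - 7)² = 2² = 4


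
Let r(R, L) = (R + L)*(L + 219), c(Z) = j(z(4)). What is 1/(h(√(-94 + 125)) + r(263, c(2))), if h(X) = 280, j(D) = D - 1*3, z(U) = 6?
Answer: 1/59332 ≈ 1.6854e-5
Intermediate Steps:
j(D) = -3 + D (j(D) = D - 3 = -3 + D)
c(Z) = 3 (c(Z) = -3 + 6 = 3)
r(R, L) = (219 + L)*(L + R) (r(R, L) = (L + R)*(219 + L) = (219 + L)*(L + R))
1/(h(√(-94 + 125)) + r(263, c(2))) = 1/(280 + (3² + 219*3 + 219*263 + 3*263)) = 1/(280 + (9 + 657 + 57597 + 789)) = 1/(280 + 59052) = 1/59332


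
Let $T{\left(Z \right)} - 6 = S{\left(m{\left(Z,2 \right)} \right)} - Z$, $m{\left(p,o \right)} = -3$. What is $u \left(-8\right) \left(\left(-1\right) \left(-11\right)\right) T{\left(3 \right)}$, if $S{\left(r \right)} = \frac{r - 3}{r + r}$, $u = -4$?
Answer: $1408$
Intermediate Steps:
$S{\left(r \right)} = \frac{-3 + r}{2 r}$
$T{\left(Z \right)} = 7 - Z$ ($T{\left(Z \right)} = 6 - \left(Z - \frac{-3 - 3}{2 \left(-3\right)}\right) = 6 - \left(-1 + Z\right) = 7 - Z$)
$u \left(-8\right) \left(\left(-1\right) \left(-11\right)\right) T{\left(3 \right)} = \left(-4\right) \left(-8\right) \left(\left(-1\right) \left(-11\right)\right) \left(7 - 3\right) = 32 \cdot 11 \left(7 - 3\right) = 352 \cdot 4 = 1408$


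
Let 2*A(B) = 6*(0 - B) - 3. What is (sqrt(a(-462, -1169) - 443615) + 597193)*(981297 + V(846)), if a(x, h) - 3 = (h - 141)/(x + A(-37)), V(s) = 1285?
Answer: 586791092326 + 83624*I*sqrt(551211018)/3 ≈ 5.8679e+11 + 6.5444e+8*I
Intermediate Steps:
A(B) = -3/2 - 3*B (A(B) = (6*(0 - B) - 3)/2 = (6*(-B) - 3)/2 = (-6*B - 3)/2 = (-3 - 6*B)/2 = -3/2 - 3*B)
a(x, h) = 3 + (-141 + h)/(219/2 + x) (a(x, h) = 3 + (h - 141)/(x + (-3/2 - 3*(-37))) = 3 + (-141 + h)/(x + (-3/2 + 111)) = 3 + (-141 + h)/(x + 219/2) = 3 + (-141 + h)/(219/2 + x))
(sqrt(a(-462, -1169) - 443615) + 597193)*(981297 + V(846)) = (sqrt((375 + 2*(-1169) + 6*(-462))/(219 + 2*(-462)) - 443615) + 597193)*(981297 + 1285) = (sqrt((375 - 2338 - 2772)/(219 - 924) - 443615) + 597193)*982582 = (sqrt(-4735/(-705) - 443615) + 597193)*982582 = (sqrt(-1/705*(-4735) - 443615) + 597193)*982582 = (sqrt(947/141 - 443615) + 597193)*982582 = (sqrt(-62548768/141) + 597193)*982582 = (4*I*sqrt(551211018)/141 + 597193)*982582 = (597193 + 4*I*sqrt(551211018)/141)*982582 = 586791092326 + 83624*I*sqrt(551211018)/3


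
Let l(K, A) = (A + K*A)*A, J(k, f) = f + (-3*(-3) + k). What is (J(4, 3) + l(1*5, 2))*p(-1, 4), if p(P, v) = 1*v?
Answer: 160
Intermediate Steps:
p(P, v) = v
J(k, f) = 9 + f + k (J(k, f) = f + (9 + k) = 9 + f + k)
l(K, A) = A*(A + A*K) (l(K, A) = (A + A*K)*A = A*(A + A*K))
(J(4, 3) + l(1*5, 2))*p(-1, 4) = ((9 + 3 + 4) + 2²*(1 + 1*5))*4 = (16 + 4*(1 + 5))*4 = (16 + 4*6)*4 = (16 + 24)*4 = 40*4 = 160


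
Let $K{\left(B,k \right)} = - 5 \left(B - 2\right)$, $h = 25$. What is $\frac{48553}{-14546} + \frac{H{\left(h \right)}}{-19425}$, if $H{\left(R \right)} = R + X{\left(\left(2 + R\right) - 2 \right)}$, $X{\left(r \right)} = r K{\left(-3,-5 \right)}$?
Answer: $- \frac{5443411}{1614606} \approx -3.3714$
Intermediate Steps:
$K{\left(B,k \right)} = 10 - 5 B$ ($K{\left(B,k \right)} = - 5 \left(-2 + B\right) = 10 - 5 B$)
$X{\left(r \right)} = 25 r$ ($X{\left(r \right)} = r \left(10 - -15\right) = r \left(10 + 15\right) = r 25 = 25 r$)
$H{\left(R \right)} = 26 R$ ($H{\left(R \right)} = R + 25 \left(\left(2 + R\right) - 2\right) = R + 25 R = 26 R$)
$\frac{48553}{-14546} + \frac{H{\left(h \right)}}{-19425} = \frac{48553}{-14546} + \frac{26 \cdot 25}{-19425} = 48553 \left(- \frac{1}{14546}\right) + 650 \left(- \frac{1}{19425}\right) = - \frac{48553}{14546} - \frac{26}{777} = - \frac{5443411}{1614606}$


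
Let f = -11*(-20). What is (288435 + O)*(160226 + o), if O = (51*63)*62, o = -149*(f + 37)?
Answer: 59459530053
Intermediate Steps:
f = 220
o = -38293 (o = -149*(220 + 37) = -149*257 = -38293)
O = 199206 (O = 3213*62 = 199206)
(288435 + O)*(160226 + o) = (288435 + 199206)*(160226 - 38293) = 487641*121933 = 59459530053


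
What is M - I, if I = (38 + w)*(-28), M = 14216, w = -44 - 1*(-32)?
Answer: 14944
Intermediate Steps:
w = -12 (w = -44 + 32 = -12)
I = -728 (I = (38 - 12)*(-28) = 26*(-28) = -728)
M - I = 14216 - 1*(-728) = 14216 + 728 = 14944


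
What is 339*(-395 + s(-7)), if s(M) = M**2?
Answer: -117294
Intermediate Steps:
339*(-395 + s(-7)) = 339*(-395 + (-7)**2) = 339*(-395 + 49) = 339*(-346) = -117294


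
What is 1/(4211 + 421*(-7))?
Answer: 1/1264 ≈ 0.00079114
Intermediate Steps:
1/(4211 + 421*(-7)) = 1/(4211 - 2947) = 1/1264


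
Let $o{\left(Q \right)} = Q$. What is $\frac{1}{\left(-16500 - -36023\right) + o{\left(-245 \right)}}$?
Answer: $\frac{1}{19278} \approx 5.1873 \cdot 10^{-5}$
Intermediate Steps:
$\frac{1}{\left(-16500 - -36023\right) + o{\left(-245 \right)}} = \frac{1}{\left(-16500 - -36023\right) - 245} = \frac{1}{\left(-16500 + 36023\right) - 245} = \frac{1}{19523 - 245} = \frac{1}{19278}$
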